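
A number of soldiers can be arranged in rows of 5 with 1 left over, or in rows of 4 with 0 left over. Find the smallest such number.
M = 5 × 4 = 20. M₁ = 4, y₁ ≡ 4 (mod 5). M₂ = 5, y₂ ≡ 1 (mod 4). r = 1×4×4 + 0×5×1 ≡ 16 (mod 20). The smallest positive such number is 16.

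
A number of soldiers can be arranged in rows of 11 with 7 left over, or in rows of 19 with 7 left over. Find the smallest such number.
M = 11 × 19 = 209. M₁ = 19, y₁ ≡ 7 (mod 11). M₂ = 11, y₂ ≡ 7 (mod 19). z = 7×19×7 + 7×11×7 ≡ 7 (mod 209). The smallest positive such number is 7.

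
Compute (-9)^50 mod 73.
Using repeated squaring. (-9) ≡ 64 (mod 73). 50 = 32 + 16 + 2 (binary 110010). Repeated squaring mod 73: 64^1 ≡ 64; 64^2 ≡ 64² = 4096 ≡ 8; 64^4 ≡ 8² = 64 ≡ 64; 64^8 ≡ 64² = 4096 ≡ 8; 64^16 ≡ 8² = 64 ≡ 64; 64^32 ≡ 64² = 4096 ≡ 8. Multiply: (-9)^50 ≡ 64^32 × 64^16 × 64^2 ≡ 8 × 64 × 8 (mod 73): 8 × 64 = 512 ≡ 1; 1 × 8 = 8 ≡ 8. So (-9)^50 ≡ 8 (mod 73).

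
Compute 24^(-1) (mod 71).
3

Using Extended Euclidean Algorithm:
gcd(24, 71) = 1
Bezout coefficients: 24 × 3 + 71 × -1 = 1
So 24 × 3 ≡ 1 (mod 71)
The inverse is 3 mod 71 = 3
Verification: 24 × 3 = 72 = 1 × 71 + 1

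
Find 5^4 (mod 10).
4 = 4 (binary 100). Repeated squaring mod 10: 5^1 ≡ 5; 5^2 ≡ 5² = 25 ≡ 5; 5^4 ≡ 5² = 25 ≡ 5. So 5^4 ≡ 5 (mod 10).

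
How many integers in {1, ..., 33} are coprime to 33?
20

Prime factorization: 33 = 3 × 11
Using the formula φ(n) = n × Π(1 - 1/p) for each prime factor p:
φ(33) = 33 × (1 - 1/3) × (1 - 1/11)
φ(33) = 20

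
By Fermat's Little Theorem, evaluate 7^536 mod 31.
By Fermat: 7^{30} ≡ 1 (mod 31). 536 ≡ 26 (mod 30). So 7^{536} ≡ 7^{26} ≡ 20 (mod 31)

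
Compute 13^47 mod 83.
Using repeated squaring. 47 = 32 + 8 + 4 + 2 + 1 (binary 101111). Repeated squaring mod 83: 13^1 ≡ 13; 13^2 ≡ 13² = 169 ≡ 3; 13^4 ≡ 3² = 9 ≡ 9; 13^8 ≡ 9² = 81 ≡ 81; 13^16 ≡ 81² = 6561 ≡ 4; 13^32 ≡ 4² = 16 ≡ 16. Multiply: 13^47 = 13^32 × 13^8 × 13^4 × 13^2 × 13^1 ≡ 16 × 81 × 9 × 3 × 13 (mod 83): 16 × 81 = 1296 ≡ 51; 51 × 9 = 459 ≡ 44; 44 × 3 = 132 ≡ 49; 49 × 13 = 637 ≡ 56. So 13^47 ≡ 56 (mod 83).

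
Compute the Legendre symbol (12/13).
(12/13) = 12^{6} mod 13 = 1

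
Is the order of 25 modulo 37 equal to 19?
No, the actual order is 18, not 19.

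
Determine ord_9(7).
Powers of 7 mod 9: 7^1≡7, 7^2≡4, 7^3≡1. Order = 3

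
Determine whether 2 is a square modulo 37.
By Euler's criterion: 2^{18} ≡ 36 (mod 37). Since this equals -1 (≡ 36), 2 is not a QR.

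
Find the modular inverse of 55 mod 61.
55^(-1) ≡ 10 (mod 61). Verification: 55 × 10 = 550 ≡ 1 (mod 61)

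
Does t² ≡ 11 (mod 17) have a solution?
By Euler's criterion: 11^{8} ≡ 16 (mod 17). Since this equals -1 (≡ 16), 11 is not a QR.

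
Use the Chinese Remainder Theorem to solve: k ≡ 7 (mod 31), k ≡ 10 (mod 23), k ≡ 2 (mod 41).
9555

Using the Chinese Remainder Theorem:
M = product of moduli = 29233
For equation 1: M_1 = 943, 943 ≡ 13 (mod 31), inverse of 943 mod 31 is 12 (check: 13 × 12 = 156 ≡ 1 (mod 31))
For equation 2: M_2 = 1271, 1271 ≡ 6 (mod 23), inverse of 1271 mod 23 is 4 (check: 6 × 4 = 24 ≡ 1 (mod 23))
For equation 3: M_3 = 713, 713 ≡ 16 (mod 41), inverse of 713 mod 41 is 18 (check: 16 × 18 = 288 ≡ 1 (mod 41))
Combine: k ≡ Σ r_i×M_i×(M_i⁻¹ mod m_i) = 7×943×12 + 10×1271×4 + 2×713×18 = 79212 + 50840 + 25668 = 155720
155720 mod 29233 = 9555
k ≡ 9555 (mod 29233)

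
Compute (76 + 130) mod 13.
11

(76 + 130) = 206
206 mod 13 = 11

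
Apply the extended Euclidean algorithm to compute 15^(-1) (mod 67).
Extended GCD: 15(9) + 67(-2) = 1. So 15^(-1) ≡ 9 ≡ 9 (mod 67). Verify: 15 × 9 = 135 ≡ 1 (mod 67)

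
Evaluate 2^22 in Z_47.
Using repeated squaring. 22 = 16 + 4 + 2 (binary 10110). Repeated squaring mod 47: 2^1 ≡ 2; 2^2 ≡ 2² = 4 ≡ 4; 2^4 ≡ 4² = 16 ≡ 16; 2^8 ≡ 16² = 256 ≡ 21; 2^16 ≡ 21² = 441 ≡ 18. Multiply: 2^22 = 2^16 × 2^4 × 2^2 ≡ 18 × 16 × 4 (mod 47): 18 × 16 = 288 ≡ 6; 6 × 4 = 24 ≡ 24. So 2^22 ≡ 24 (mod 47).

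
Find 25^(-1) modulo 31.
5

Using Extended Euclidean Algorithm:
gcd(25, 31) = 1
Bezout coefficients: 25 × 5 + 31 × -4 = 1
So 25 × 5 ≡ 1 (mod 31)
The inverse is 5 mod 31 = 5
Verification: 25 × 5 = 125 = 4 × 31 + 1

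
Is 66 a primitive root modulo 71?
No

To verify, check if 66^(70/q) ≢ 1 (mod 71) for each prime divisor q of 70
Divisors of 70 = 70: [1, 2, 5, 7, 10, 14, 35, 70]
  66^(70/2) = 66^35 ≡ 70 (mod 71)
  66^(70/5) = 66^14 ≡ 57 (mod 71)
  66^(70/7) = 66^10 ≡ 1 (mod 71)
Conclusion: 66 is not a primitive root modulo 71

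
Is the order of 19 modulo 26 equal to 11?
No, the actual order is 12, not 11.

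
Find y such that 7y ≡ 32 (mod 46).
44

Since gcd(7, 46) = 1 divides 32, a solution exists.
Multiply both sides by the inverse of 7 mod 46:
  7^(-1) mod 46 = 33
  x ≡ 33 × 32 ≡ 1056 ≡ 44 (mod 46)
Verification: 7 × 44 = 308 = 6 × 46 + 32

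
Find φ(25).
20

Prime factorization: 25 = 5^2
Using the formula φ(n) = n × Π(1 - 1/p) for each prime factor p:
φ(25) = 25 × (1 - 1/5)
φ(25) = 20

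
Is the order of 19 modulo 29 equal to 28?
Yes, ord_29(19) = 28.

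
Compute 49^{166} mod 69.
49

Using successive squaring:
Binary expansion of 166: 10100110
Powers of 49 mod 69 (each is the square of the previous):
  49^1 ≡ 49 (mod 69)
  49^2 ≡ 49² = 2401 ≡ 55 (mod 69)
  49^4 ≡ 55² = 3025 ≡ 58 (mod 69)
  49^8 ≡ 58² = 3364 ≡ 52 (mod 69)
  49^16 ≡ 52² = 2704 ≡ 13 (mod 69)
  49^32 ≡ 13² = 169 ≡ 31 (mod 69)
  49^64 ≡ 31² = 961 ≡ 64 (mod 69)
  49^128 ≡ 64² = 4096 ≡ 25 (mod 69)
166 = 128 + 32 + 4 + 2, so 49^166 = 49^128 × 49^32 × 49^4 × 49^2 ≡ 25 × 31 × 58 × 55 (mod 69)
Multiplying step by step:
  25 × 31 = 775 ≡ 16 (mod 69)
  16 × 58 = 928 ≡ 31 (mod 69)
  31 × 55 = 1705 ≡ 49 (mod 69)
Result: 49^166 ≡ 49 (mod 69)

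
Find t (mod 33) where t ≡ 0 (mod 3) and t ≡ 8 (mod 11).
M = 3 × 11 = 33. M₁ = 11, y₁ ≡ 2 (mod 3). M₂ = 3, y₂ ≡ 4 (mod 11). t = 0×11×2 + 8×3×4 ≡ 30 (mod 33)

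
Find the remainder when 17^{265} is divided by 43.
By Fermat: 17^{42} ≡ 1 (mod 43). 265 = 6×42 + 13. So 17^{265} ≡ 17^{13} ≡ 13 (mod 43)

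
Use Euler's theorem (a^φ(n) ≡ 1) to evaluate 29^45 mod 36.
By Euler: 29^{12} ≡ 1 (mod 36) since gcd(29, 36) = 1. 45 = 3×12 + 9. So 29^{45} ≡ 29^{9} ≡ 17 (mod 36)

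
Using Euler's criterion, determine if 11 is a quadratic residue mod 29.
By Euler's criterion: 11^{14} ≡ 28 (mod 29). Since this equals -1 (≡ 28), 11 is not a QR.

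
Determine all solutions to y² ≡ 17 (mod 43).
The square roots of 17 mod 43 are 24 and 19. Verify: 24² = 576 ≡ 17 (mod 43)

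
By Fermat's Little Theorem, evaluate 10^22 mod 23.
By Fermat's Little Theorem, 10^{22} ≡ 1 (mod 23) since 23 is prime and gcd(10, 23) = 1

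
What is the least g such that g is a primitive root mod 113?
p - 1 = 112 has prime divisors 2, 7. h is a primitive root mod 113 iff h^(112/q) ≢ 1 (mod 113) for each such q.
h = 2: 2^56 ≡ 1, 2^16 ≡ 109 (mod 113); 2^56 ≡ 1, so not a primitive root.
h = 3: 3^56 ≡ 112, 3^16 ≡ 49 (mod 113); none is 1, so 3 has order 112 and is a primitive root.
The smallest primitive root mod 113 is g = 3.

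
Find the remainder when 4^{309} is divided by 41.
By Fermat: 4^{40} ≡ 1 (mod 41). 309 = 7×40 + 29. So 4^{309} ≡ 4^{29} ≡ 31 (mod 41)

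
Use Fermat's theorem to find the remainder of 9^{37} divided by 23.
6

By Fermat's Little Theorem, a^(p-1) ≡ 1 (mod p) for prime p and gcd(a, p) = 1
Here p = 23, so 9^22 ≡ 1 (mod 23)
We can reduce the exponent: 37 mod 22 = 15
So 9^37 ≡ 9^15 (mod 23)
Computing: 9^15 mod 23 = 6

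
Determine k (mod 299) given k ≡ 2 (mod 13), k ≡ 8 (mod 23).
54

Using the Chinese Remainder Theorem:
M = product of moduli = 299
For equation 1: M_1 = 23, 23 ≡ 10 (mod 13), inverse of 23 mod 13 is 4 (check: 10 × 4 = 40 ≡ 1 (mod 13))
For equation 2: M_2 = 13, 13 ≡ 13 (mod 23), inverse of 13 mod 23 is 16 (check: 13 × 16 = 208 ≡ 1 (mod 23))
Combine: k ≡ Σ r_i×M_i×(M_i⁻¹ mod m_i) = 2×23×4 + 8×13×16 = 184 + 1664 = 1848
1848 mod 299 = 54
k ≡ 54 (mod 299)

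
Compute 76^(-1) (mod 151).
76^(-1) ≡ 2 (mod 151). Verification: 76 × 2 = 152 ≡ 1 (mod 151)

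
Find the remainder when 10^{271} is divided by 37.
By Fermat: 10^{36} ≡ 1 (mod 37). 271 = 7×36 + 19. So 10^{271} ≡ 10^{19} ≡ 10 (mod 37)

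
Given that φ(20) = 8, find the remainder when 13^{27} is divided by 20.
By Euler: 13^{8} ≡ 1 (mod 20) since gcd(13, 20) = 1. 27 = 3×8 + 3. So 13^{27} ≡ 13^{3} ≡ 17 (mod 20)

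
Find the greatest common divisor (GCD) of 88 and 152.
8

Using the Euclidean algorithm:
88 = 0 × 152 + 88
152 = 1 × 88 + 64
88 = 1 × 64 + 24
64 = 2 × 24 + 16
24 = 1 × 16 + 8
16 = 2 × 8 + 0

GCD(88, 152) = 8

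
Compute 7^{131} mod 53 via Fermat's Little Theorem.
7

By Fermat's Little Theorem, a^(p-1) ≡ 1 (mod p) for prime p and gcd(a, p) = 1
Here p = 53, so 7^52 ≡ 1 (mod 53)
We can reduce the exponent: 131 mod 52 = 27
So 7^131 ≡ 7^27 (mod 53)
Computing: 7^27 mod 53 = 7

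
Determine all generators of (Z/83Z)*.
Primitive roots mod 83: {2, 5, 6, 8, 13, 14, 15, 18, 19, 20, 22, 24, 32, 34, 35, 39, 42, 43, 45, 46, 47, 50, 52, 53, 54, 55, 56, 57, 58, 60, 62, 66, 67, 71, 72, 73, 74, 76, 79, 80}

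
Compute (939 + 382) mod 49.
47

(939 + 382) = 1321
1321 mod 49 = 47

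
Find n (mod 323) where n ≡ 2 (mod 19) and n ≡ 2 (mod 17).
M = 19 × 17 = 323. M₁ = 17, y₁ ≡ 9 (mod 19). M₂ = 19, y₂ ≡ 9 (mod 17). n = 2×17×9 + 2×19×9 ≡ 2 (mod 323)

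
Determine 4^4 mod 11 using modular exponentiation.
4 = 4 (binary 100). Repeated squaring mod 11: 4^1 ≡ 4; 4^2 ≡ 4² = 16 ≡ 5; 4^4 ≡ 5² = 25 ≡ 3. So 4^4 ≡ 3 (mod 11).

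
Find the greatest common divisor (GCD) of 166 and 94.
2

Using the Euclidean algorithm:
166 = 1 × 94 + 72
94 = 1 × 72 + 22
72 = 3 × 22 + 6
22 = 3 × 6 + 4
6 = 1 × 4 + 2
4 = 2 × 2 + 0

GCD(166, 94) = 2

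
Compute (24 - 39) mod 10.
5

(24 - 39) = -15
-15 mod 10 = 5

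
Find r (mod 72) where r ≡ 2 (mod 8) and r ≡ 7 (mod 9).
M = 8 × 9 = 72. M₁ = 9, y₁ ≡ 1 (mod 8). M₂ = 8, y₂ ≡ 8 (mod 9). r = 2×9×1 + 7×8×8 ≡ 34 (mod 72)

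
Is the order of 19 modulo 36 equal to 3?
No, the actual order is 2, not 3.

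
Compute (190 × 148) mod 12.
4

(190 × 148) = 28120
28120 mod 12 = 4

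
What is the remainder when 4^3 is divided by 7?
3 = 2 + 1 (binary 11). Repeated squaring mod 7: 4^1 ≡ 4; 4^2 ≡ 4² = 16 ≡ 2. Multiply: 4^3 = 4^2 × 4^1 ≡ 2 × 4 (mod 7): 2 × 4 = 8 ≡ 1. So 4^3 ≡ 1 (mod 7).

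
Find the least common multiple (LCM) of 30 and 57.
570

First find GCD(30, 57) using the Euclidean algorithm:
30 = 0 × 57 + 30
57 = 1 × 30 + 27
30 = 1 × 27 + 3
27 = 9 × 3 + 0
GCD(30, 57) = 3

LCM formula: LCM(a, b) = (a × b) / GCD(a, b)
LCM(30, 57) = (30 × 57) / 3
LCM(30, 57) = 1710 / 3
LCM(30, 57) = 570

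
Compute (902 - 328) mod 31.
16

(902 - 328) = 574
574 mod 31 = 16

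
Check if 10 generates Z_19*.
p - 1 = 18 has prime divisors 2, 3. Check 10^(18/q) mod 19 for each: 10^(18/2) = 10^9 ≡ 18, 10^(18/3) = 10^6 ≡ 11 (mod 19). None of these is 1, so 10 has order 18 = φ(19), so it is a primitive root mod 19.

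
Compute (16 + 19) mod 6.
5

(16 + 19) = 35
35 mod 6 = 5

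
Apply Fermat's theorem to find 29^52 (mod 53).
By Fermat's Little Theorem, 29^{52} ≡ 1 (mod 53) since 53 is prime and gcd(29, 53) = 1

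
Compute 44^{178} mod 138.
4

Using successive squaring:
Binary expansion of 178: 10110010
Powers of 44 mod 138 (each is the square of the previous):
  44^1 ≡ 44 (mod 138)
  44^2 ≡ 44² = 1936 ≡ 4 (mod 138)
  44^4 ≡ 4² = 16 ≡ 16 (mod 138)
  44^8 ≡ 16² = 256 ≡ 118 (mod 138)
  44^16 ≡ 118² = 13924 ≡ 124 (mod 138)
  44^32 ≡ 124² = 15376 ≡ 58 (mod 138)
  44^64 ≡ 58² = 3364 ≡ 52 (mod 138)
  44^128 ≡ 52² = 2704 ≡ 82 (mod 138)
178 = 128 + 32 + 16 + 2, so 44^178 = 44^128 × 44^32 × 44^16 × 44^2 ≡ 82 × 58 × 124 × 4 (mod 138)
Multiplying step by step:
  82 × 58 = 4756 ≡ 64 (mod 138)
  64 × 124 = 7936 ≡ 70 (mod 138)
  70 × 4 = 280 ≡ 4 (mod 138)
Result: 44^178 ≡ 4 (mod 138)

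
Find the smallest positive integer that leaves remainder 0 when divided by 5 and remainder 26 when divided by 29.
M = 5 × 29 = 145. M₁ = 29, y₁ ≡ 4 (mod 5). M₂ = 5, y₂ ≡ 6 (mod 29). x = 0×29×4 + 26×5×6 ≡ 55 (mod 145). The smallest positive such number is 55.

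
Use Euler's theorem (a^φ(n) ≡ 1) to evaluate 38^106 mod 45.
By Euler: 38^{24} ≡ 1 (mod 45) since gcd(38, 45) = 1. 106 = 4×24 + 10. So 38^{106} ≡ 38^{10} ≡ 34 (mod 45)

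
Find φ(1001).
720

Prime factorization: 1001 = 7 × 11 × 13
Using the formula φ(n) = n × Π(1 - 1/p) for each prime factor p:
φ(1001) = 1001 × (1 - 1/7) × (1 - 1/11) × (1 - 1/13)
φ(1001) = 720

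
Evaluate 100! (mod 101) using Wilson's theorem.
By Wilson's theorem, (100)! ≡ -1 ≡ 100 (mod 101)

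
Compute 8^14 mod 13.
Using Fermat: 8^{12} ≡ 1 (mod 13). 14 ≡ 2 (mod 12). So 8^{14} ≡ 8^{2} ≡ 12 (mod 13)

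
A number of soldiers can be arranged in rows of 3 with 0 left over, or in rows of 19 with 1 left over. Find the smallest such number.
M = 3 × 19 = 57. M₁ = 19, y₁ ≡ 1 (mod 3). M₂ = 3, y₂ ≡ 13 (mod 19). t = 0×19×1 + 1×3×13 ≡ 39 (mod 57). The smallest positive such number is 39.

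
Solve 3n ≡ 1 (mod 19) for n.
13

Using Extended Euclidean Algorithm:
gcd(3, 19) = 1
Bezout coefficients: 3 × -6 + 19 × 1 = 1
So 3 × -6 ≡ 1 (mod 19)
The inverse is -6 mod 19 = 13
Verification: 3 × 13 = 39 = 2 × 19 + 1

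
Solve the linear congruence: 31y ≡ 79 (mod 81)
13

Since gcd(31, 81) = 1 divides 79, a solution exists.
Multiply both sides by the inverse of 31 mod 81:
  31^(-1) mod 81 = 34
  x ≡ 34 × 79 ≡ 2686 ≡ 13 (mod 81)
Verification: 31 × 13 = 403 = 4 × 81 + 79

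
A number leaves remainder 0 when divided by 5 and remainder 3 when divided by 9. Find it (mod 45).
M = 5 × 9 = 45. M₁ = 9, y₁ ≡ 4 (mod 5). M₂ = 5, y₂ ≡ 2 (mod 9). r = 0×9×4 + 3×5×2 ≡ 30 (mod 45)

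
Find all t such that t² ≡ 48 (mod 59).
The square roots of 48 mod 59 are 15 and 44. Verify: 15² = 225 ≡ 48 (mod 59)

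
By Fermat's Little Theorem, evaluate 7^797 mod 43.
By Fermat: 7^{42} ≡ 1 (mod 43). 797 ≡ 41 (mod 42). So 7^{797} ≡ 7^{41} ≡ 37 (mod 43)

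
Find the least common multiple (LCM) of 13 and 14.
182

First find GCD(13, 14) using the Euclidean algorithm:
13 = 0 × 14 + 13
14 = 1 × 13 + 1
13 = 13 × 1 + 0
GCD(13, 14) = 1

LCM formula: LCM(a, b) = (a × b) / GCD(a, b)
LCM(13, 14) = (13 × 14) / 1
LCM(13, 14) = 182 / 1
LCM(13, 14) = 182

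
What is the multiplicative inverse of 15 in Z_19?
14

Using Extended Euclidean Algorithm:
gcd(15, 19) = 1
Bezout coefficients: 15 × -5 + 19 × 4 = 1
So 15 × -5 ≡ 1 (mod 19)
The inverse is -5 mod 19 = 14
Verification: 15 × 14 = 210 = 11 × 19 + 1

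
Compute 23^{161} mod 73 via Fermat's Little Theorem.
19

By Fermat's Little Theorem, a^(p-1) ≡ 1 (mod p) for prime p and gcd(a, p) = 1
Here p = 73, so 23^72 ≡ 1 (mod 73)
We can reduce the exponent: 161 mod 72 = 17
So 23^161 ≡ 23^17 (mod 73)
Computing: 23^17 mod 73 = 19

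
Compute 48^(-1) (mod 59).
16

Using Extended Euclidean Algorithm:
gcd(48, 59) = 1
Bezout coefficients: 48 × 16 + 59 × -13 = 1
So 48 × 16 ≡ 1 (mod 59)
The inverse is 16 mod 59 = 16
Verification: 48 × 16 = 768 = 13 × 59 + 1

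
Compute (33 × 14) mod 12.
6

(33 × 14) = 462
462 mod 12 = 6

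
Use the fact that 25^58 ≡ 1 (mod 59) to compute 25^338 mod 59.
By Fermat: 25^{58} ≡ 1 (mod 59). 338 = 5×58 + 48. So 25^{338} ≡ 25^{48} ≡ 48 (mod 59)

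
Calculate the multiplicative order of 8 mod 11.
Powers of 8 mod 11: 8^1≡8, 8^2≡9, 8^3≡6, 8^4≡4, 8^5≡10, 8^6≡3, 8^7≡2, 8^8≡5, 8^9≡7, 8^10≡1. Order = 10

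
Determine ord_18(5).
Powers of 5 mod 18: 5^1≡5, 5^2≡7, 5^3≡17, 5^4≡13, 5^5≡11, 5^6≡1. Order = 6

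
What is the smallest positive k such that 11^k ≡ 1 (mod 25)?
Powers of 11 mod 25: 11^1≡11, 11^2≡21, 11^3≡6, 11^4≡16, 11^5≡1. Order = 5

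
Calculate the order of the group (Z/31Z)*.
30

Prime factorization: 31 = 31
Using the formula φ(n) = n × Π(1 - 1/p) for each prime factor p:
φ(31) = 31 × (1 - 1/31)
φ(31) = 30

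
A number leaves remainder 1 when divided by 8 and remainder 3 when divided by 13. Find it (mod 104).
M = 8 × 13 = 104. M₁ = 13, y₁ ≡ 5 (mod 8). M₂ = 8, y₂ ≡ 5 (mod 13). t = 1×13×5 + 3×8×5 ≡ 81 (mod 104)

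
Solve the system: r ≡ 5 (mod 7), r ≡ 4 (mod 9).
M = 7 × 9 = 63. M₁ = 9, y₁ ≡ 4 (mod 7). M₂ = 7, y₂ ≡ 4 (mod 9). r = 5×9×4 + 4×7×4 ≡ 40 (mod 63)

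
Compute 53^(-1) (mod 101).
61

Using Extended Euclidean Algorithm:
gcd(53, 101) = 1
Bezout coefficients: 53 × -40 + 101 × 21 = 1
So 53 × -40 ≡ 1 (mod 101)
The inverse is -40 mod 101 = 61
Verification: 53 × 61 = 3233 = 32 × 101 + 1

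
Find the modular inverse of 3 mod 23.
3^(-1) ≡ 8 (mod 23). Verification: 3 × 8 = 24 ≡ 1 (mod 23)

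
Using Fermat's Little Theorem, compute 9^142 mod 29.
By Fermat: 9^{28} ≡ 1 (mod 29). 142 ≡ 2 (mod 28). So 9^{142} ≡ 9^{2} ≡ 23 (mod 29)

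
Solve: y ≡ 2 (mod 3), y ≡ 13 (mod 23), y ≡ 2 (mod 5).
M = 3 × 23 × 5 = 345. M₁ = 115, y₁ ≡ 1 (mod 3). M₂ = 15, y₂ ≡ 20 (mod 23). M₃ = 69, y₃ ≡ 4 (mod 5). y = 2×115×1 + 13×15×20 + 2×69×4 ≡ 197 (mod 345)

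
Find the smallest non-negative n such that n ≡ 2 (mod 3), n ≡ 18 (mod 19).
56

Using the Chinese Remainder Theorem:
M = product of moduli = 57
For equation 1: M_1 = 19, 19 ≡ 1 (mod 3), inverse of 19 mod 3 is 1 (check: 1 × 1 = 1 ≡ 1 (mod 3))
For equation 2: M_2 = 3, 3 ≡ 3 (mod 19), inverse of 3 mod 19 is 13 (check: 3 × 13 = 39 ≡ 1 (mod 19))
Combine: n ≡ Σ r_i×M_i×(M_i⁻¹ mod m_i) = 2×19×1 + 18×3×13 = 38 + 702 = 740
740 mod 57 = 56
n ≡ 56 (mod 57)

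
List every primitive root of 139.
Primitive roots mod 139: {2, 3, 12, 15, 17, 18, 19, 21, 22, 26, 32, 40, 50, 53, 56, 58, 61, 68, 70, 72, 73, 85, 88, 90, 92, 93, 98, 101, 102, 104, 108, 109, 110, 111, 114, 115, 119, 123, 126, 128, 130, 132, 134, 135}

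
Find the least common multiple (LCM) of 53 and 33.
1749

First find GCD(53, 33) using the Euclidean algorithm:
53 = 1 × 33 + 20
33 = 1 × 20 + 13
20 = 1 × 13 + 7
13 = 1 × 7 + 6
7 = 1 × 6 + 1
6 = 6 × 1 + 0
GCD(53, 33) = 1

LCM formula: LCM(a, b) = (a × b) / GCD(a, b)
LCM(53, 33) = (53 × 33) / 1
LCM(53, 33) = 1749 / 1
LCM(53, 33) = 1749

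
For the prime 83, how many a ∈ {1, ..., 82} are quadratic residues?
For prime 83, there are (p-1)/2 = (83-1)/2 = 41 quadratic residues (excluding 0).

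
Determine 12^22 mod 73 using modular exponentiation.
Using repeated squaring. 22 = 16 + 4 + 2 (binary 10110). Repeated squaring mod 73: 12^1 ≡ 12; 12^2 ≡ 12² = 144 ≡ 71; 12^4 ≡ 71² = 5041 ≡ 4; 12^8 ≡ 4² = 16 ≡ 16; 12^16 ≡ 16² = 256 ≡ 37. Multiply: 12^22 = 12^16 × 12^4 × 12^2 ≡ 37 × 4 × 71 (mod 73): 37 × 4 = 148 ≡ 2; 2 × 71 = 142 ≡ 69. So 12^22 ≡ 69 (mod 73).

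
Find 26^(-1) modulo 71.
41

Using Extended Euclidean Algorithm:
gcd(26, 71) = 1
Bezout coefficients: 26 × -30 + 71 × 11 = 1
So 26 × -30 ≡ 1 (mod 71)
The inverse is -30 mod 71 = 41
Verification: 26 × 41 = 1066 = 15 × 71 + 1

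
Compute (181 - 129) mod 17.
1

(181 - 129) = 52
52 mod 17 = 1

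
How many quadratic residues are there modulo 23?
For prime 23, there are (p-1)/2 = (23-1)/2 = 11 quadratic residues (excluding 0).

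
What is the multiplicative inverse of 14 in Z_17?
11

Using Extended Euclidean Algorithm:
gcd(14, 17) = 1
Bezout coefficients: 14 × -6 + 17 × 5 = 1
So 14 × -6 ≡ 1 (mod 17)
The inverse is -6 mod 17 = 11
Verification: 14 × 11 = 154 = 9 × 17 + 1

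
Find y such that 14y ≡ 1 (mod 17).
14^(-1) ≡ 11 (mod 17). Verification: 14 × 11 = 154 ≡ 1 (mod 17)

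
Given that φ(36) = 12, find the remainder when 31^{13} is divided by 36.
By Euler: 31^{12} ≡ 1 (mod 36) since gcd(31, 36) = 1. 13 = 1×12 + 1. So 31^{13} ≡ 31^{1} ≡ 31 (mod 36)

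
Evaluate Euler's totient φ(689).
624

Prime factorization: 689 = 13 × 53
Using the formula φ(n) = n × Π(1 - 1/p) for each prime factor p:
φ(689) = 689 × (1 - 1/13) × (1 - 1/53)
φ(689) = 624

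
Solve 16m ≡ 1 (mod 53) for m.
16^(-1) ≡ 10 (mod 53). Verification: 16 × 10 = 160 ≡ 1 (mod 53)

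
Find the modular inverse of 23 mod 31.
23^(-1) ≡ 27 (mod 31). Verification: 23 × 27 = 621 ≡ 1 (mod 31)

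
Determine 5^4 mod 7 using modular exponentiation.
4 = 4 (binary 100). Repeated squaring mod 7: 5^1 ≡ 5; 5^2 ≡ 5² = 25 ≡ 4; 5^4 ≡ 4² = 16 ≡ 2. So 5^4 ≡ 2 (mod 7).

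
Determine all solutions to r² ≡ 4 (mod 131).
The square roots of 4 mod 131 are 129 and 2. Verify: 129² = 16641 ≡ 4 (mod 131)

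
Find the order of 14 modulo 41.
Powers of 14 mod 41: 14^1≡14, 14^2≡32, 14^3≡38, 14^4≡40, 14^5≡27, 14^6≡9, 14^7≡3, 14^8≡1. Order = 8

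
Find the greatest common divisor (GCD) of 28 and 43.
1

Using the Euclidean algorithm:
28 = 0 × 43 + 28
43 = 1 × 28 + 15
28 = 1 × 15 + 13
15 = 1 × 13 + 2
13 = 6 × 2 + 1
2 = 2 × 1 + 0

GCD(28, 43) = 1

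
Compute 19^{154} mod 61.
25

Using successive squaring:
Binary expansion of 154: 10011010
Powers of 19 mod 61 (each is the square of the previous):
  19^1 ≡ 19 (mod 61)
  19^2 ≡ 19² = 361 ≡ 56 (mod 61)
  19^4 ≡ 56² = 3136 ≡ 25 (mod 61)
  19^8 ≡ 25² = 625 ≡ 15 (mod 61)
  19^16 ≡ 15² = 225 ≡ 42 (mod 61)
  19^32 ≡ 42² = 1764 ≡ 56 (mod 61)
  19^64 ≡ 56² = 3136 ≡ 25 (mod 61)
  19^128 ≡ 25² = 625 ≡ 15 (mod 61)
154 = 128 + 16 + 8 + 2, so 19^154 = 19^128 × 19^16 × 19^8 × 19^2 ≡ 15 × 42 × 15 × 56 (mod 61)
Multiplying step by step:
  15 × 42 = 630 ≡ 20 (mod 61)
  20 × 15 = 300 ≡ 56 (mod 61)
  56 × 56 = 3136 ≡ 25 (mod 61)
Result: 19^154 ≡ 25 (mod 61)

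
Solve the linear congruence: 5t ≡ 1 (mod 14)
3

Since gcd(5, 14) = 1 divides 1, a solution exists.
Multiply both sides by the inverse of 5 mod 14:
  5^(-1) mod 14 = 3
  x ≡ 3 × 1 ≡ 3 ≡ 3 (mod 14)
Verification: 5 × 3 = 15 = 1 × 14 + 1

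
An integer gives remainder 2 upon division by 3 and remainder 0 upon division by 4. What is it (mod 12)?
M = 3 × 4 = 12. M₁ = 4, y₁ ≡ 1 (mod 3). M₂ = 3, y₂ ≡ 3 (mod 4). m = 2×4×1 + 0×3×3 ≡ 8 (mod 12). The smallest positive such number is 8.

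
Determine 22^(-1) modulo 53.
22^(-1) ≡ 41 (mod 53). Verification: 22 × 41 = 902 ≡ 1 (mod 53)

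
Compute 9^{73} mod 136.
9

Using successive squaring:
Binary expansion of 73: 1001001
Powers of 9 mod 136 (each is the square of the previous):
  9^1 ≡ 9 (mod 136)
  9^2 ≡ 9² = 81 ≡ 81 (mod 136)
  9^4 ≡ 81² = 6561 ≡ 33 (mod 136)
  9^8 ≡ 33² = 1089 ≡ 1 (mod 136)
  9^16 ≡ 1² = 1 ≡ 1 (mod 136)
  9^32 ≡ 1² = 1 ≡ 1 (mod 136)
  9^64 ≡ 1² = 1 ≡ 1 (mod 136)
73 = 64 + 8 + 1, so 9^73 = 9^64 × 9^8 × 9^1 ≡ 1 × 1 × 9 (mod 136)
Multiplying step by step:
  1 × 1 = 1 ≡ 1 (mod 136)
  1 × 9 = 9 ≡ 9 (mod 136)
Result: 9^73 ≡ 9 (mod 136)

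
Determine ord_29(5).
Powers of 5 mod 29: 5^1≡5, 5^2≡25, 5^3≡9, 5^4≡16, 5^5≡22, 5^6≡23, 5^7≡28, 5^8≡24, 5^9≡4, 5^10≡20, 5^11≡13, 5^12≡7, 5^13≡6, 5^14≡1. Order = 14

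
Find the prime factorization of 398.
2 × 199

Divide by primes starting from smallest:
398 ÷ 2 = 199
199 ÷ 199 = 1

398 = 2 × 199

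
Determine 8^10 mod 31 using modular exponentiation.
10 = 8 + 2 (binary 1010). Repeated squaring mod 31: 8^1 ≡ 8; 8^2 ≡ 8² = 64 ≡ 2; 8^4 ≡ 2² = 4 ≡ 4; 8^8 ≡ 4² = 16 ≡ 16. Multiply: 8^10 = 8^8 × 8^2 ≡ 16 × 2 (mod 31): 16 × 2 = 32 ≡ 1. So 8^10 ≡ 1 (mod 31).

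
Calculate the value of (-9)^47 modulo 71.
Using repeated squaring. (-9) ≡ 62 (mod 71). 47 = 32 + 8 + 4 + 2 + 1 (binary 101111). Repeated squaring mod 71: 62^1 ≡ 62; 62^2 ≡ 62² = 3844 ≡ 10; 62^4 ≡ 10² = 100 ≡ 29; 62^8 ≡ 29² = 841 ≡ 60; 62^16 ≡ 60² = 3600 ≡ 50; 62^32 ≡ 50² = 2500 ≡ 15. Multiply: (-9)^47 ≡ 62^32 × 62^8 × 62^4 × 62^2 × 62^1 ≡ 15 × 60 × 29 × 10 × 62 (mod 71): 15 × 60 = 900 ≡ 48; 48 × 29 = 1392 ≡ 43; 43 × 10 = 430 ≡ 4; 4 × 62 = 248 ≡ 35. So (-9)^47 ≡ 35 (mod 71).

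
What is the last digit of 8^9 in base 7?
8 ≡ 1 (mod 7). 9 = 8 + 1 (binary 1001). Repeated squaring mod 7: 1^1 ≡ 1; 1^2 ≡ 1² = 1 ≡ 1; 1^4 ≡ 1² = 1 ≡ 1; 1^8 ≡ 1² = 1 ≡ 1. Multiply: 8^9 ≡ 1^8 × 1^1 ≡ 1 × 1 (mod 7): 1 × 1 = 1 ≡ 1. So 8^9 ≡ 1 (mod 7).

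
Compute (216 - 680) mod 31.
1

(216 - 680) = -464
-464 mod 31 = 1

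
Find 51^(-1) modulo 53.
26

Using Extended Euclidean Algorithm:
gcd(51, 53) = 1
Bezout coefficients: 51 × 26 + 53 × -25 = 1
So 51 × 26 ≡ 1 (mod 53)
The inverse is 26 mod 53 = 26
Verification: 51 × 26 = 1326 = 25 × 53 + 1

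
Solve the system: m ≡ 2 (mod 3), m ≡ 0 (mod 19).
M = 3 × 19 = 57. M₁ = 19, y₁ ≡ 1 (mod 3). M₂ = 3, y₂ ≡ 13 (mod 19). m = 2×19×1 + 0×3×13 ≡ 38 (mod 57)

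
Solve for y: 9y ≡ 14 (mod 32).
30

Since gcd(9, 32) = 1 divides 14, a solution exists.
Multiply both sides by the inverse of 9 mod 32:
  9^(-1) mod 32 = 25
  x ≡ 25 × 14 ≡ 350 ≡ 30 (mod 32)
Verification: 9 × 30 = 270 = 8 × 32 + 14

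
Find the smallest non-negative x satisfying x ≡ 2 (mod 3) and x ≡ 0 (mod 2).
M = 3 × 2 = 6. M₁ = 2, y₁ ≡ 2 (mod 3). M₂ = 3, y₂ ≡ 1 (mod 2). x = 2×2×2 + 0×3×1 ≡ 2 (mod 6)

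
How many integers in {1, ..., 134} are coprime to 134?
66

Prime factorization: 134 = 2 × 67
Using the formula φ(n) = n × Π(1 - 1/p) for each prime factor p:
φ(134) = 134 × (1 - 1/2) × (1 - 1/67)
φ(134) = 66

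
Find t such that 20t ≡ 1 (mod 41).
20^(-1) ≡ 39 (mod 41). Verification: 20 × 39 = 780 ≡ 1 (mod 41)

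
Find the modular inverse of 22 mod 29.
22^(-1) ≡ 4 (mod 29). Verification: 22 × 4 = 88 ≡ 1 (mod 29)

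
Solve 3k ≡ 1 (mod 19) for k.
3^(-1) ≡ 13 (mod 19). Verification: 3 × 13 = 39 ≡ 1 (mod 19)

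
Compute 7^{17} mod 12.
7

Using successive squaring:
Binary expansion of 17: 10001
Powers of 7 mod 12 (each is the square of the previous):
  7^1 ≡ 7 (mod 12)
  7^2 ≡ 7² = 49 ≡ 1 (mod 12)
  7^4 ≡ 1² = 1 ≡ 1 (mod 12)
  7^8 ≡ 1² = 1 ≡ 1 (mod 12)
  7^16 ≡ 1² = 1 ≡ 1 (mod 12)
17 = 16 + 1, so 7^17 = 7^16 × 7^1 ≡ 1 × 7 (mod 12)
Multiplying step by step:
  1 × 7 = 7 ≡ 7 (mod 12)
Result: 7^17 ≡ 7 (mod 12)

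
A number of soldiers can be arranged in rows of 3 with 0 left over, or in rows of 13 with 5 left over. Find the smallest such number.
M = 3 × 13 = 39. M₁ = 13, y₁ ≡ 1 (mod 3). M₂ = 3, y₂ ≡ 9 (mod 13). t = 0×13×1 + 5×3×9 ≡ 18 (mod 39). The smallest positive such number is 18.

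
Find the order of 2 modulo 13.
Powers of 2 mod 13: 2^1≡2, 2^2≡4, 2^3≡8, 2^4≡3, 2^5≡6, 2^6≡12, 2^7≡11, 2^8≡9, 2^9≡5, 2^10≡10, 2^11≡7, 2^12≡1. Order = 12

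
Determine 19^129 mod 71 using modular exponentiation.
Using Fermat: 19^{70} ≡ 1 (mod 71). 129 ≡ 59 (mod 70). So 19^{129} ≡ 19^{59} ≡ 10 (mod 71)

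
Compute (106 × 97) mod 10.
2

(106 × 97) = 10282
10282 mod 10 = 2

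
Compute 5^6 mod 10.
6 = 4 + 2 (binary 110). Repeated squaring mod 10: 5^1 ≡ 5; 5^2 ≡ 5² = 25 ≡ 5; 5^4 ≡ 5² = 25 ≡ 5. Multiply: 5^6 = 5^4 × 5^2 ≡ 5 × 5 (mod 10): 5 × 5 = 25 ≡ 5. So 5^6 ≡ 5 (mod 10).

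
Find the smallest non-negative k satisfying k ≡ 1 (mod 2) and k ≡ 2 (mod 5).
M = 2 × 5 = 10. M₁ = 5, y₁ ≡ 1 (mod 2). M₂ = 2, y₂ ≡ 3 (mod 5). k = 1×5×1 + 2×2×3 ≡ 7 (mod 10)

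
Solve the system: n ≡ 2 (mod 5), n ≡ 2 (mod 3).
M = 5 × 3 = 15. M₁ = 3, y₁ ≡ 2 (mod 5). M₂ = 5, y₂ ≡ 2 (mod 3). n = 2×3×2 + 2×5×2 ≡ 2 (mod 15)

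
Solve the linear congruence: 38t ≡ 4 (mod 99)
47

Since gcd(38, 99) = 1 divides 4, a solution exists.
Multiply both sides by the inverse of 38 mod 99:
  38^(-1) mod 99 = 86
  x ≡ 86 × 4 ≡ 344 ≡ 47 (mod 99)
Verification: 38 × 47 = 1786 = 18 × 99 + 4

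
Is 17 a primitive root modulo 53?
p - 1 = 52 has prime divisors 2, 13. Check 17^(52/q) mod 53 for each: 17^(52/2) = 17^26 ≡ 1, 17^(52/13) = 17^4 ≡ 46 (mod 53). Since 17^26 ≡ 1 (mod 53), the order of 17 divides 26 (in fact the order is 26) ≠ 52, so it is not a primitive root.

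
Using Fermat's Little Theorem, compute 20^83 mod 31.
By Fermat: 20^{30} ≡ 1 (mod 31). 83 = 2×30 + 23. So 20^{83} ≡ 20^{23} ≡ 19 (mod 31)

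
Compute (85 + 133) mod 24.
2

(85 + 133) = 218
218 mod 24 = 2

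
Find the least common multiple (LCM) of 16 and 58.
464

First find GCD(16, 58) using the Euclidean algorithm:
16 = 0 × 58 + 16
58 = 3 × 16 + 10
16 = 1 × 10 + 6
10 = 1 × 6 + 4
6 = 1 × 4 + 2
4 = 2 × 2 + 0
GCD(16, 58) = 2

LCM formula: LCM(a, b) = (a × b) / GCD(a, b)
LCM(16, 58) = (16 × 58) / 2
LCM(16, 58) = 928 / 2
LCM(16, 58) = 464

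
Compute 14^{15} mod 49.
0

Using successive squaring:
Binary expansion of 15: 1111
Powers of 14 mod 49 (each is the square of the previous):
  14^1 ≡ 14 (mod 49)
  14^2 ≡ 14² = 196 ≡ 0 (mod 49)
  14^4 ≡ 0² = 0 ≡ 0 (mod 49)
  14^8 ≡ 0² = 0 ≡ 0 (mod 49)
15 = 8 + 4 + 2 + 1, so 14^15 = 14^8 × 14^4 × 14^2 × 14^1 ≡ 0 × 0 × 0 × 14 (mod 49)
Multiplying step by step:
  0 × 0 = 0 ≡ 0 (mod 49)
  0 × 0 = 0 ≡ 0 (mod 49)
  0 × 14 = 0 ≡ 0 (mod 49)
Result: 14^15 ≡ 0 (mod 49)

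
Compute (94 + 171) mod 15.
10

(94 + 171) = 265
265 mod 15 = 10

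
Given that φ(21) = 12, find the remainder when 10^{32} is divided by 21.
By Euler: 10^{12} ≡ 1 (mod 21) since gcd(10, 21) = 1. 32 = 2×12 + 8. So 10^{32} ≡ 10^{8} ≡ 16 (mod 21)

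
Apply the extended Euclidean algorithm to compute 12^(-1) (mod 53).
Extended GCD: 12(-22) + 53(5) = 1. So 12^(-1) ≡ 31 ≡ 31 (mod 53). Verify: 12 × 31 = 372 ≡ 1 (mod 53)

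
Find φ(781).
700

Prime factorization: 781 = 11 × 71
Using the formula φ(n) = n × Π(1 - 1/p) for each prime factor p:
φ(781) = 781 × (1 - 1/11) × (1 - 1/71)
φ(781) = 700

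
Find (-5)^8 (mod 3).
(-5) ≡ 1 (mod 3). 8 = 8 (binary 1000). Repeated squaring mod 3: 1^1 ≡ 1; 1^2 ≡ 1² = 1 ≡ 1; 1^4 ≡ 1² = 1 ≡ 1; 1^8 ≡ 1² = 1 ≡ 1. So (-5)^8 ≡ 1 (mod 3).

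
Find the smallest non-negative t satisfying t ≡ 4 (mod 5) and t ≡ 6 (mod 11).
M = 5 × 11 = 55. M₁ = 11, y₁ ≡ 1 (mod 5). M₂ = 5, y₂ ≡ 9 (mod 11). t = 4×11×1 + 6×5×9 ≡ 39 (mod 55)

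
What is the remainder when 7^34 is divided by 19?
Using Fermat: 7^{18} ≡ 1 (mod 19). 34 ≡ 16 (mod 18). So 7^{34} ≡ 7^{16} ≡ 7 (mod 19)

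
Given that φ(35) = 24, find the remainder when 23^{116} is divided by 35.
By Euler: 23^{24} ≡ 1 (mod 35) since gcd(23, 35) = 1. 116 = 4×24 + 20. So 23^{116} ≡ 23^{20} ≡ 11 (mod 35)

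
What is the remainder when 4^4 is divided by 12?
4 = 4 (binary 100). Repeated squaring mod 12: 4^1 ≡ 4; 4^2 ≡ 4² = 16 ≡ 4; 4^4 ≡ 4² = 16 ≡ 4. So 4^4 ≡ 4 (mod 12).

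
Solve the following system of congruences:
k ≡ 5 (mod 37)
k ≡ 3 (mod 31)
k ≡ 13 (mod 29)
11845

Using the Chinese Remainder Theorem:
M = product of moduli = 33263
For equation 1: M_1 = 899, 899 ≡ 11 (mod 37), inverse of 899 mod 37 is 27 (check: 11 × 27 = 297 ≡ 1 (mod 37))
For equation 2: M_2 = 1073, 1073 ≡ 19 (mod 31), inverse of 1073 mod 31 is 18 (check: 19 × 18 = 342 ≡ 1 (mod 31))
For equation 3: M_3 = 1147, 1147 ≡ 16 (mod 29), inverse of 1147 mod 29 is 20 (check: 16 × 20 = 320 ≡ 1 (mod 29))
Combine: k ≡ Σ r_i×M_i×(M_i⁻¹ mod m_i) = 5×899×27 + 3×1073×18 + 13×1147×20 = 121365 + 57942 + 298220 = 477527
477527 mod 33263 = 11845
k ≡ 11845 (mod 33263)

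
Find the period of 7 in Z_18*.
Powers of 7 mod 18: 7^1≡7, 7^2≡13, 7^3≡1. Order = 3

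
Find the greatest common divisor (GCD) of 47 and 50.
1

Using the Euclidean algorithm:
47 = 0 × 50 + 47
50 = 1 × 47 + 3
47 = 15 × 3 + 2
3 = 1 × 2 + 1
2 = 2 × 1 + 0

GCD(47, 50) = 1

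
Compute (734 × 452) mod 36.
28

(734 × 452) = 331768
331768 mod 36 = 28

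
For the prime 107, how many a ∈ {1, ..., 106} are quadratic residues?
For prime 107, there are (p-1)/2 = (107-1)/2 = 53 quadratic residues (excluding 0).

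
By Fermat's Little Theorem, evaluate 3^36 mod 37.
By Fermat's Little Theorem, 3^{36} ≡ 1 (mod 37) since 37 is prime and gcd(3, 37) = 1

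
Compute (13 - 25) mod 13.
1

(13 - 25) = -12
-12 mod 13 = 1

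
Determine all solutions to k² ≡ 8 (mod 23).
The square roots of 8 mod 23 are 13 and 10. Verify: 13² = 169 ≡ 8 (mod 23)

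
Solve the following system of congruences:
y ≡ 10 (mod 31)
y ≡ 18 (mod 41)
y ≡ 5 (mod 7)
2273

Using the Chinese Remainder Theorem:
M = product of moduli = 8897
For equation 1: M_1 = 287, 287 ≡ 8 (mod 31), inverse of 287 mod 31 is 4 (check: 8 × 4 = 32 ≡ 1 (mod 31))
For equation 2: M_2 = 217, 217 ≡ 12 (mod 41), inverse of 217 mod 41 is 24 (check: 12 × 24 = 288 ≡ 1 (mod 41))
For equation 3: M_3 = 1271, 1271 ≡ 4 (mod 7), inverse of 1271 mod 7 is 2 (check: 4 × 2 = 8 ≡ 1 (mod 7))
Combine: y ≡ Σ r_i×M_i×(M_i⁻¹ mod m_i) = 10×287×4 + 18×217×24 + 5×1271×2 = 11480 + 93744 + 12710 = 117934
117934 mod 8897 = 2273
y ≡ 2273 (mod 8897)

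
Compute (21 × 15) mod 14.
7

(21 × 15) = 315
315 mod 14 = 7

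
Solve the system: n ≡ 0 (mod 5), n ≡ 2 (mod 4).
M = 5 × 4 = 20. M₁ = 4, y₁ ≡ 4 (mod 5). M₂ = 5, y₂ ≡ 1 (mod 4). n = 0×4×4 + 2×5×1 ≡ 10 (mod 20)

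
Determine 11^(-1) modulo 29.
11^(-1) ≡ 8 (mod 29). Verification: 11 × 8 = 88 ≡ 1 (mod 29)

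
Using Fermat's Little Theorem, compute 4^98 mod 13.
By Fermat: 4^{12} ≡ 1 (mod 13). 98 = 8×12 + 2. So 4^{98} ≡ 4^{2} ≡ 3 (mod 13)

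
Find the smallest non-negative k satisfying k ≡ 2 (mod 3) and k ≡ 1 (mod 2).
M = 3 × 2 = 6. M₁ = 2, y₁ ≡ 2 (mod 3). M₂ = 3, y₂ ≡ 1 (mod 2). k = 2×2×2 + 1×3×1 ≡ 5 (mod 6)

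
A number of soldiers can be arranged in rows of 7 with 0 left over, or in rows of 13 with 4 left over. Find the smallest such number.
M = 7 × 13 = 91. M₁ = 13, y₁ ≡ 6 (mod 7). M₂ = 7, y₂ ≡ 2 (mod 13). k = 0×13×6 + 4×7×2 ≡ 56 (mod 91). The smallest positive such number is 56.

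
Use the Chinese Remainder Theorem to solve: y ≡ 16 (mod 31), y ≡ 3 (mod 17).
326

Using the Chinese Remainder Theorem:
M = product of moduli = 527
For equation 1: M_1 = 17, 17 ≡ 17 (mod 31), inverse of 17 mod 31 is 11 (check: 17 × 11 = 187 ≡ 1 (mod 31))
For equation 2: M_2 = 31, 31 ≡ 14 (mod 17), inverse of 31 mod 17 is 11 (check: 14 × 11 = 154 ≡ 1 (mod 17))
Combine: y ≡ Σ r_i×M_i×(M_i⁻¹ mod m_i) = 16×17×11 + 3×31×11 = 2992 + 1023 = 4015
4015 mod 527 = 326
y ≡ 326 (mod 527)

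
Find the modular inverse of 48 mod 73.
48^(-1) ≡ 35 (mod 73). Verification: 48 × 35 = 1680 ≡ 1 (mod 73)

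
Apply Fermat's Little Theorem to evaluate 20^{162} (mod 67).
62

By Fermat's Little Theorem, a^(p-1) ≡ 1 (mod p) for prime p and gcd(a, p) = 1
Here p = 67, so 20^66 ≡ 1 (mod 67)
We can reduce the exponent: 162 mod 66 = 30
So 20^162 ≡ 20^30 (mod 67)
Computing: 20^30 mod 67 = 62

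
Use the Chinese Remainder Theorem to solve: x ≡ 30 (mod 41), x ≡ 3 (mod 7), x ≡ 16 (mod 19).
1137

Using the Chinese Remainder Theorem:
M = product of moduli = 5453
For equation 1: M_1 = 133, 133 ≡ 10 (mod 41), inverse of 133 mod 41 is 37 (check: 10 × 37 = 370 ≡ 1 (mod 41))
For equation 2: M_2 = 779, 779 ≡ 2 (mod 7), inverse of 779 mod 7 is 4 (check: 2 × 4 = 8 ≡ 1 (mod 7))
For equation 3: M_3 = 287, 287 ≡ 2 (mod 19), inverse of 287 mod 19 is 10 (check: 2 × 10 = 20 ≡ 1 (mod 19))
Combine: x ≡ Σ r_i×M_i×(M_i⁻¹ mod m_i) = 30×133×37 + 3×779×4 + 16×287×10 = 147630 + 9348 + 45920 = 202898
202898 mod 5453 = 1137
x ≡ 1137 (mod 5453)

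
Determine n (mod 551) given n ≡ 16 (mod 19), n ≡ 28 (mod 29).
434

Using the Chinese Remainder Theorem:
M = product of moduli = 551
For equation 1: M_1 = 29, 29 ≡ 10 (mod 19), inverse of 29 mod 19 is 2 (check: 10 × 2 = 20 ≡ 1 (mod 19))
For equation 2: M_2 = 19, 19 ≡ 19 (mod 29), inverse of 19 mod 29 is 26 (check: 19 × 26 = 494 ≡ 1 (mod 29))
Combine: n ≡ Σ r_i×M_i×(M_i⁻¹ mod m_i) = 16×29×2 + 28×19×26 = 928 + 13832 = 14760
14760 mod 551 = 434
n ≡ 434 (mod 551)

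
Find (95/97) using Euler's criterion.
(95/97) = 95^{48} mod 97 = 1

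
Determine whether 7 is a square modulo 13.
By Euler's criterion: 7^{6} ≡ 12 (mod 13). Since this equals -1 (≡ 12), 7 is not a QR.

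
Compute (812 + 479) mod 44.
15

(812 + 479) = 1291
1291 mod 44 = 15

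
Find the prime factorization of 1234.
2 × 617

Divide by primes starting from smallest:
1234 ÷ 2 = 617
617 ÷ 617 = 1

1234 = 2 × 617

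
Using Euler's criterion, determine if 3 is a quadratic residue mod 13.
By Euler's criterion: 3^{6} ≡ 1 (mod 13). Since this equals 1, 3 is a QR.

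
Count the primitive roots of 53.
24

The number of primitive roots modulo p is φ(p-1) = φ(52)
φ(52) = 24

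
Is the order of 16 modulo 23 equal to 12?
No, the actual order is 11, not 12.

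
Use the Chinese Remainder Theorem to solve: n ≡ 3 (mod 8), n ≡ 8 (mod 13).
M = 8 × 13 = 104. M₁ = 13, y₁ ≡ 5 (mod 8). M₂ = 8, y₂ ≡ 5 (mod 13). n = 3×13×5 + 8×8×5 ≡ 99 (mod 104)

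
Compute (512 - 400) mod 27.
4

(512 - 400) = 112
112 mod 27 = 4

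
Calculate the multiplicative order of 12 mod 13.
Powers of 12 mod 13: 12^1≡12, 12^2≡1. Order = 2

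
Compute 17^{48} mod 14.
1

Using successive squaring:
Binary expansion of 48: 110000
Powers of 17 mod 14 (each is the square of the previous):
  17^1 ≡ 3 (mod 14)
  17^2 ≡ 3² = 9 ≡ 9 (mod 14)
  17^4 ≡ 9² = 81 ≡ 11 (mod 14)
  17^8 ≡ 11² = 121 ≡ 9 (mod 14)
  17^16 ≡ 9² = 81 ≡ 11 (mod 14)
  17^32 ≡ 11² = 121 ≡ 9 (mod 14)
48 = 32 + 16, so 17^48 = 17^32 × 17^16 ≡ 9 × 11 (mod 14)
Multiplying step by step:
  9 × 11 = 99 ≡ 1 (mod 14)
Result: 17^48 ≡ 1 (mod 14)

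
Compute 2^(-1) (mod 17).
2^(-1) ≡ 9 (mod 17). Verification: 2 × 9 = 18 ≡ 1 (mod 17)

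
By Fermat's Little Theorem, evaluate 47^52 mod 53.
By Fermat's Little Theorem, 47^{52} ≡ 1 (mod 53) since 53 is prime and gcd(47, 53) = 1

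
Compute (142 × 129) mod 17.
9

(142 × 129) = 18318
18318 mod 17 = 9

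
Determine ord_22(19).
Powers of 19 mod 22: 19^1≡19, 19^2≡9, 19^3≡17, 19^4≡15, 19^5≡21, 19^6≡3, 19^7≡13, 19^8≡5, 19^9≡7, 19^10≡1. Order = 10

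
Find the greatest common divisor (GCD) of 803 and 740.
1

Using the Euclidean algorithm:
803 = 1 × 740 + 63
740 = 11 × 63 + 47
63 = 1 × 47 + 16
47 = 2 × 16 + 15
16 = 1 × 15 + 1
15 = 15 × 1 + 0

GCD(803, 740) = 1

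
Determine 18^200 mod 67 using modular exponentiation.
Using Fermat: 18^{66} ≡ 1 (mod 67). 200 ≡ 2 (mod 66). So 18^{200} ≡ 18^{2} ≡ 56 (mod 67)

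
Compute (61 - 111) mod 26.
2

(61 - 111) = -50
-50 mod 26 = 2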